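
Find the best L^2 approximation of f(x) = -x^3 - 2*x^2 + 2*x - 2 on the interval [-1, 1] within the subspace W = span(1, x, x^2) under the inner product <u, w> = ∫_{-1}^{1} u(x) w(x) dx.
g(x) = -2*x^2 + 7*x/5 - 2

The best approximation g ∈ W is the orthogonal projection of f onto W. Writing g = a_0 + a_1 x + a_2 x^2, the coefficients solve the normal equations G · a = b where
  G_{ij} = <φ_i, φ_j> and b_i = <f, φ_i>, with φ_0 = 1, φ_1 = x, φ_2 = x^2.
G =
  [2, 0, 2/3]
  [0, 2/3, 0]
  [2/3, 0, 2/5],
b = (-16/3, 14/15, -32/15).
Solving gives a_0 = -2, a_1 = 7/5, a_2 = -2, so
  g(x) = -2*x^2 + 7*x/5 - 2.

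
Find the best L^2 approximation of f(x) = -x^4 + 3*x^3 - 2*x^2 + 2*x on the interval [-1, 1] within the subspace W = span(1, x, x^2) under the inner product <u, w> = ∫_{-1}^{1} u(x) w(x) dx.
g(x) = -20*x^2/7 + 19*x/5 + 3/35

The best approximation g ∈ W is the orthogonal projection of f onto W. Writing g = a_0 + a_1 x + a_2 x^2, the coefficients solve the normal equations G · a = b where
  G_{ij} = <φ_i, φ_j> and b_i = <f, φ_i>, with φ_0 = 1, φ_1 = x, φ_2 = x^2.
G =
  [2, 0, 2/3]
  [0, 2/3, 0]
  [2/3, 0, 2/5],
b = (-26/15, 38/15, -38/35).
Solving gives a_0 = 3/35, a_1 = 19/5, a_2 = -20/7, so
  g(x) = -20*x^2/7 + 19*x/5 + 3/35.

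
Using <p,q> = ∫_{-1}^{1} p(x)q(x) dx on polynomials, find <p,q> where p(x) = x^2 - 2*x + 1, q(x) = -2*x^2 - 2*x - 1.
<p,q> = -32/15

Expand the product: p(x)·q(x) = -2*x^4 + 2*x^3 + x^2 - 1.
∫_{-1}^{1} of each monomial x^k gives [2/(k+1) if k even, 0 if k odd]. Integrating term-by-term (or equivalently evaluating the antiderivative F(x) = -2*x^5/5 + x^4/2 + x^3/3 - x at the endpoints):
  F(1) − F(−1) = -17/30 − (47/30) = -32/15.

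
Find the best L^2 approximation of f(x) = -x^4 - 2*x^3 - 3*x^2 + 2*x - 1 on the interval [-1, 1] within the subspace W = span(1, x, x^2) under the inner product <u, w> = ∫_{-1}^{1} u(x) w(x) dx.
g(x) = -27*x^2/7 + 4*x/5 - 32/35

The best approximation g ∈ W is the orthogonal projection of f onto W. Writing g = a_0 + a_1 x + a_2 x^2, the coefficients solve the normal equations G · a = b where
  G_{ij} = <φ_i, φ_j> and b_i = <f, φ_i>, with φ_0 = 1, φ_1 = x, φ_2 = x^2.
G =
  [2, 0, 2/3]
  [0, 2/3, 0]
  [2/3, 0, 2/5],
b = (-22/5, 8/15, -226/105).
Solving gives a_0 = -32/35, a_1 = 4/5, a_2 = -27/7, so
  g(x) = -27*x^2/7 + 4*x/5 - 32/35.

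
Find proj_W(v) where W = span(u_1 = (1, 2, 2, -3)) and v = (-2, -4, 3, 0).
proj_W(v) = (-2/9, -4/9, -4/9, 2/3)

Set up U = [u_1 | ... | u_1] ∈ R^(4×1). The projector onto W = col(U) is P = U (U^T U)^(-1) U^T.
Compute U^T U =
  [18],
and U^T v = (-4).
Solve U^T U · c = U^T v for the coefficients: c = (-2/9). The projection is proj_W(v) = U c.
Check: (v - proj_W(v)) · u_1 = 0  (should be 0).
Result: proj_W(v) = (-2/9, -4/9, -4/9, 2/3).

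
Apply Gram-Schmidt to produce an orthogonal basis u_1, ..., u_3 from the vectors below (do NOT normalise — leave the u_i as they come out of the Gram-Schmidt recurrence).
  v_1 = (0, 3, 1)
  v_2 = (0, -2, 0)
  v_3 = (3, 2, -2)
Orthogonal basis:
  u_1 = (0, 3, 1)
  u_2 = (0, -1/5, 3/5)
  u_3 = (3, 0, 0)

Apply the Gram-Schmidt recurrence
  u_1 = v_1
  u_i = v_i − Σ_{j<i} ((v_i · u_j) / (u_j · u_j)) · u_j.

Step by step this gives:
  u_1 = (0, 3, 1)
  u_2 = (0, -1/5, 3/5)
  u_3 = (3, 0, 0)

Orthogonality check:
  u_2 · u_1 = 0 (should be 0)
  u_3 · u_1 = 0 (should be 0)
  u_3 · u_2 = 0 (should be 0)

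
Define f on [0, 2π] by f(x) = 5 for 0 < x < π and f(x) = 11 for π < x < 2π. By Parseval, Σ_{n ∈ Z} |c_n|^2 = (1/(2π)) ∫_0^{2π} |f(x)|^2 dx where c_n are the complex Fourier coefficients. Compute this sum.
Σ |c_n|^2 = 73

Parseval equates the L^2 energy of f (normalised by 1/(2π)) with the ℓ^2 sum of its Fourier coefficients: (1/(2π)) ∫_0^{2π} |f|^2 = Σ |c_n|^2.
Compute the left side: (1/(2π)) [∫_0^π 5^2 dx + ∫_π^{2π} 11^2 dx] = (1/(2π)) · (25π + 121π) = (25 + 121)/2 = 73.
So Σ_{n ∈ Z} |c_n|^2 = 73.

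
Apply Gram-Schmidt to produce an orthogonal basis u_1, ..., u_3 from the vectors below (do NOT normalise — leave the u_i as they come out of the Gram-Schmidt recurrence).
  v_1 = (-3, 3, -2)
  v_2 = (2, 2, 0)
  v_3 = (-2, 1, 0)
Orthogonal basis:
  u_1 = (-3, 3, -2)
  u_2 = (2, 2, 0)
  u_3 = (-3/11, 3/11, 9/11)

Apply the Gram-Schmidt recurrence
  u_1 = v_1
  u_i = v_i − Σ_{j<i} ((v_i · u_j) / (u_j · u_j)) · u_j.

Step by step this gives:
  u_1 = (-3, 3, -2)
  u_2 = (2, 2, 0)
  u_3 = (-3/11, 3/11, 9/11)

Orthogonality check:
  u_2 · u_1 = 0 (should be 0)
  u_3 · u_1 = 0 (should be 0)
  u_3 · u_2 = 0 (should be 0)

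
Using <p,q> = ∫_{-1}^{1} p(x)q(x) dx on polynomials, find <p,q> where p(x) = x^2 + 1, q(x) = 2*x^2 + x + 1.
<p,q> = 24/5

Expand the product: p(x)·q(x) = 2*x^4 + x^3 + 3*x^2 + x + 1.
∫_{-1}^{1} of each monomial x^k gives [2/(k+1) if k even, 0 if k odd]. Integrating term-by-term (or equivalently evaluating the antiderivative F(x) = 2*x^5/5 + x^4/4 + x^3 + x^2/2 + x at the endpoints):
  F(1) − F(−1) = 63/20 − (-33/20) = 24/5.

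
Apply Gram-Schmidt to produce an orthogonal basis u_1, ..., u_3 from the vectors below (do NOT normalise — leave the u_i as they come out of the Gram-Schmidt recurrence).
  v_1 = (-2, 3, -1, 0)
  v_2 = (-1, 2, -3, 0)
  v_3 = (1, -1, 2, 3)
Orthogonal basis:
  u_1 = (-2, 3, -1, 0)
  u_2 = (4/7, -5/14, -31/14, 0)
  u_3 = (28/75, 4/15, 4/75, 3)

Apply the Gram-Schmidt recurrence
  u_1 = v_1
  u_i = v_i − Σ_{j<i} ((v_i · u_j) / (u_j · u_j)) · u_j.

Step by step this gives:
  u_1 = (-2, 3, -1, 0)
  u_2 = (4/7, -5/14, -31/14, 0)
  u_3 = (28/75, 4/15, 4/75, 3)

Orthogonality check:
  u_2 · u_1 = 0 (should be 0)
  u_3 · u_1 = 0 (should be 0)
  u_3 · u_2 = 0 (should be 0)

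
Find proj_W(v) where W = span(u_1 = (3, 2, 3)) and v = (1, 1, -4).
proj_W(v) = (-21/22, -7/11, -21/22)

Set up U = [u_1 | ... | u_1] ∈ R^(3×1). The projector onto W = col(U) is P = U (U^T U)^(-1) U^T.
Compute U^T U =
  [22],
and U^T v = (-7).
Solve U^T U · c = U^T v for the coefficients: c = (-7/22). The projection is proj_W(v) = U c.
Check: (v - proj_W(v)) · u_1 = 0  (should be 0).
Result: proj_W(v) = (-21/22, -7/11, -21/22).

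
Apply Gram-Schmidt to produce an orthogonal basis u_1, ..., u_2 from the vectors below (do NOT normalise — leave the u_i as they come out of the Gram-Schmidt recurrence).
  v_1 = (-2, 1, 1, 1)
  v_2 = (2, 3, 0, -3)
Orthogonal basis:
  u_1 = (-2, 1, 1, 1)
  u_2 = (6/7, 25/7, 4/7, -17/7)

Apply the Gram-Schmidt recurrence
  u_1 = v_1
  u_i = v_i − Σ_{j<i} ((v_i · u_j) / (u_j · u_j)) · u_j.

Step by step this gives:
  u_1 = (-2, 1, 1, 1)
  u_2 = (6/7, 25/7, 4/7, -17/7)

Orthogonality check:
  u_2 · u_1 = 0 (should be 0)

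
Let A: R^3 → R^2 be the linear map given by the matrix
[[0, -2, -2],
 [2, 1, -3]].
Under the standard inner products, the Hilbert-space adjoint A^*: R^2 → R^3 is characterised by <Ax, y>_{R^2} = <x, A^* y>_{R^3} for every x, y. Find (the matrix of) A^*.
A^* = A^T =
[[0, 2],
 [-2, 1],
 [-2, -3]]

For real matrices with standard dot products, the defining identity <Ax, y> = <x, A^* y> gives (Ax)^T y = x^T (A^*) y, i.e. x^T A^T y = x^T (A^*) y. Since this holds for all x, y, we must have A^* = A^T. Therefore
A^* =
[[0, 2],
 [-2, 1],
 [-2, -3]].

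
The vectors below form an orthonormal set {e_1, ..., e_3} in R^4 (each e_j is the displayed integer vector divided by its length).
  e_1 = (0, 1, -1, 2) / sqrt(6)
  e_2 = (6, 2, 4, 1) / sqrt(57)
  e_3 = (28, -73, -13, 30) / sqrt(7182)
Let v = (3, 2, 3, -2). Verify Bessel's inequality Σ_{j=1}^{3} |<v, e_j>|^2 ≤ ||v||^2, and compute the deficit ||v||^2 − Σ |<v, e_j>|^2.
Σ |<v, e_j>|^2 = 695/27; ||v||^2 = 26; deficit = 7/27

Write each e_j = u_j / sqrt(<u_j, u_j>) where u_j is the displayed integer vector. Then <v, e_j> = <v, u_j> / sqrt(<u_j, u_j>), so |<v, e_j>|^2 = <v, u_j>^2 / <u_j, u_j>.
Coefficients: <v, e_1> = -5/sqrt(6), <v, e_2> = 32/sqrt(57), <v, e_3> = -161/sqrt(7182).
Square and sum: Σ |<v, e_j>|^2 = 695/27.
Compute ||v||^2 = v·v = 26.
Deficit = 26 − 695/27 = 7/27 ≥ 0, confirming Bessel's inequality. (The deficit equals ||v − Σ <v,e_j> e_j||^2, the squared distance from v to span{e_j}.)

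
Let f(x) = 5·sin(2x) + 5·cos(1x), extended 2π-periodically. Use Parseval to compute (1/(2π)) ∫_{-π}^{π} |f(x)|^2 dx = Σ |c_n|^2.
Σ |c_n|^2 = 25

Expand |f|^2 and use orthogonality of {sin(nx), cos(mx)} on [-π, π]:
  ∫_{-π}^{π} sin(nx)^2 dx = π, ∫ cos(mx)^2 dx = π, and cross terms integrate to 0.
So ∫_{-π}^{π} f(x)^2 dx = 5^2 · π + 5^2 · π = (25 + 25)π.
Divide by 2π: (25 + 25)/2 = 25.
By Parseval, this equals Σ |c_n|^2.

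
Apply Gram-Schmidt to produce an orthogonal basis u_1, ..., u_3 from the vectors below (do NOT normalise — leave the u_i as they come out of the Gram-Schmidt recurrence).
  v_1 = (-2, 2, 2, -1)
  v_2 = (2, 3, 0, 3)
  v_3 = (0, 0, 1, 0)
Orthogonal basis:
  u_1 = (-2, 2, 2, -1)
  u_2 = (24/13, 41/13, 2/13, 38/13)
  u_3 = (28/95, -94/285, 197/285, 2/15)

Apply the Gram-Schmidt recurrence
  u_1 = v_1
  u_i = v_i − Σ_{j<i} ((v_i · u_j) / (u_j · u_j)) · u_j.

Step by step this gives:
  u_1 = (-2, 2, 2, -1)
  u_2 = (24/13, 41/13, 2/13, 38/13)
  u_3 = (28/95, -94/285, 197/285, 2/15)

Orthogonality check:
  u_2 · u_1 = 0 (should be 0)
  u_3 · u_1 = 0 (should be 0)
  u_3 · u_2 = 0 (should be 0)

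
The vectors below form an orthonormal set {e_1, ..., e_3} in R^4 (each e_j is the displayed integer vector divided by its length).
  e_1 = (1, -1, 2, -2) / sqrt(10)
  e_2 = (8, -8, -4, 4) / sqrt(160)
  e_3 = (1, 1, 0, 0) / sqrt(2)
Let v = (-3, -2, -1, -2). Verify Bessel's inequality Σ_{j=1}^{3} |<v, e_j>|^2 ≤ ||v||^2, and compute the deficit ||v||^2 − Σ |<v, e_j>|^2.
Σ |<v, e_j>|^2 = 27/2; ||v||^2 = 18; deficit = 9/2

Write each e_j = u_j / sqrt(<u_j, u_j>) where u_j is the displayed integer vector. Then <v, e_j> = <v, u_j> / sqrt(<u_j, u_j>), so |<v, e_j>|^2 = <v, u_j>^2 / <u_j, u_j>.
Coefficients: <v, e_1> = 1/sqrt(10), <v, e_2> = -12/sqrt(160), <v, e_3> = -5/sqrt(2).
Square and sum: Σ |<v, e_j>|^2 = 27/2.
Compute ||v||^2 = v·v = 18.
Deficit = 18 − 27/2 = 9/2 ≥ 0, confirming Bessel's inequality. (The deficit equals ||v − Σ <v,e_j> e_j||^2, the squared distance from v to span{e_j}.)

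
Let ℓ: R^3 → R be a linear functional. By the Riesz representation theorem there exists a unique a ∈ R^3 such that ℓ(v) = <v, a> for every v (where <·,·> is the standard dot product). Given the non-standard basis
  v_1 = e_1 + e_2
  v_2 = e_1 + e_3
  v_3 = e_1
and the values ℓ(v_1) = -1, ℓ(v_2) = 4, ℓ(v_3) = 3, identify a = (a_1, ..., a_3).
a = (3, -4, 1)

Write a = (a_1, ..., a_3) in the standard basis. For each basis vector v_i, ℓ(v_i) = <v_i, a> is a linear equation in the a_j's. Collect the n equations into a matrix system V a = ℓ, where row i of V is v_i (expressed in the standard basis). Since V is invertible (lower-triangular with 1s on the diagonal, up to permutation), solve by back-substitution:
  V =
[[1, 1, 0],
 [1, 0, 1],
 [1, 0, 0]]
  V a = (-1, 4, 3)
Solving gives a = (3, -4, 1).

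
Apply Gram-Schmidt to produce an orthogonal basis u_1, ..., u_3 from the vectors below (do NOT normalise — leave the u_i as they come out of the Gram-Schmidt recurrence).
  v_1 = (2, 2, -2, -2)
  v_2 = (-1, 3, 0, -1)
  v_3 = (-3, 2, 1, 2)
Orthogonal basis:
  u_1 = (2, 2, -2, -2)
  u_2 = (-7/4, 9/4, 3/4, -1/4)
  u_3 = (0, 3/7, -6/7, 9/7)

Apply the Gram-Schmidt recurrence
  u_1 = v_1
  u_i = v_i − Σ_{j<i} ((v_i · u_j) / (u_j · u_j)) · u_j.

Step by step this gives:
  u_1 = (2, 2, -2, -2)
  u_2 = (-7/4, 9/4, 3/4, -1/4)
  u_3 = (0, 3/7, -6/7, 9/7)

Orthogonality check:
  u_2 · u_1 = 0 (should be 0)
  u_3 · u_1 = 0 (should be 0)
  u_3 · u_2 = 0 (should be 0)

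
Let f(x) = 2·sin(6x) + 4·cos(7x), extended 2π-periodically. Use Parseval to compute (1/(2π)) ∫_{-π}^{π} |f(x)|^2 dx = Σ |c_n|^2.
Σ |c_n|^2 = 10

Expand |f|^2 and use orthogonality of {sin(nx), cos(mx)} on [-π, π]:
  ∫_{-π}^{π} sin(nx)^2 dx = π, ∫ cos(mx)^2 dx = π, and cross terms integrate to 0.
So ∫_{-π}^{π} f(x)^2 dx = 2^2 · π + 4^2 · π = (4 + 16)π.
Divide by 2π: (4 + 16)/2 = 10.
By Parseval, this equals Σ |c_n|^2.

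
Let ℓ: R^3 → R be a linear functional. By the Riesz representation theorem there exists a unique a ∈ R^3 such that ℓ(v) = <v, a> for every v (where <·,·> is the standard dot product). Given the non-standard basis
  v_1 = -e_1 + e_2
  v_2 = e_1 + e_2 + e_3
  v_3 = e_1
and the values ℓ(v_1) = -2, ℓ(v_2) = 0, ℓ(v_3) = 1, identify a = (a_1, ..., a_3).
a = (1, -1, 0)

Write a = (a_1, ..., a_3) in the standard basis. For each basis vector v_i, ℓ(v_i) = <v_i, a> is a linear equation in the a_j's. Collect the n equations into a matrix system V a = ℓ, where row i of V is v_i (expressed in the standard basis). Since V is invertible (lower-triangular with 1s on the diagonal, up to permutation), solve by back-substitution:
  V =
[[-1, 1, 0],
 [1, 1, 1],
 [1, 0, 0]]
  V a = (-2, 0, 1)
Solving gives a = (1, -1, 0).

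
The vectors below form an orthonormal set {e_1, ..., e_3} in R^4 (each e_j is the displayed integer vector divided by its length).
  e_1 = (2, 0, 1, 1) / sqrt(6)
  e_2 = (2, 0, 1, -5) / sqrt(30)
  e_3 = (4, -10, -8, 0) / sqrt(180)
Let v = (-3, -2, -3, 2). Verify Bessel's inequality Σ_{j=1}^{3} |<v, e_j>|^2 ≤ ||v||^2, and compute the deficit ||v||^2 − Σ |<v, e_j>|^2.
Σ |<v, e_j>|^2 = 233/9; ||v||^2 = 26; deficit = 1/9

Write each e_j = u_j / sqrt(<u_j, u_j>) where u_j is the displayed integer vector. Then <v, e_j> = <v, u_j> / sqrt(<u_j, u_j>), so |<v, e_j>|^2 = <v, u_j>^2 / <u_j, u_j>.
Coefficients: <v, e_1> = -7/sqrt(6), <v, e_2> = -19/sqrt(30), <v, e_3> = 32/sqrt(180).
Square and sum: Σ |<v, e_j>|^2 = 233/9.
Compute ||v||^2 = v·v = 26.
Deficit = 26 − 233/9 = 1/9 ≥ 0, confirming Bessel's inequality. (The deficit equals ||v − Σ <v,e_j> e_j||^2, the squared distance from v to span{e_j}.)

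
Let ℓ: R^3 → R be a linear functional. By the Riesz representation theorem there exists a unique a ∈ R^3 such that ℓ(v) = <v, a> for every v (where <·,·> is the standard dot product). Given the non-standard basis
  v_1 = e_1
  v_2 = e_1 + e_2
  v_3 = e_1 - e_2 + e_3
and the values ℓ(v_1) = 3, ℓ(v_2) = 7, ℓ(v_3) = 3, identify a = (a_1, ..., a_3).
a = (3, 4, 4)

Write a = (a_1, ..., a_3) in the standard basis. For each basis vector v_i, ℓ(v_i) = <v_i, a> is a linear equation in the a_j's. Collect the n equations into a matrix system V a = ℓ, where row i of V is v_i (expressed in the standard basis). Since V is invertible (lower-triangular with 1s on the diagonal, up to permutation), solve by back-substitution:
  V =
[[1, 0, 0],
 [1, 1, 0],
 [1, -1, 1]]
  V a = (3, 7, 3)
Solving gives a = (3, 4, 4).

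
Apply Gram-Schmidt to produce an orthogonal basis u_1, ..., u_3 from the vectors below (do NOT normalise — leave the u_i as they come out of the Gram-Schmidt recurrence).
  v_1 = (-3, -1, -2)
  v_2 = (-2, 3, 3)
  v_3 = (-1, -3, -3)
Orthogonal basis:
  u_1 = (-3, -1, -2)
  u_2 = (-37/14, 39/14, 18/7)
  u_3 = (-27/299, -9/23, 99/299)

Apply the Gram-Schmidt recurrence
  u_1 = v_1
  u_i = v_i − Σ_{j<i} ((v_i · u_j) / (u_j · u_j)) · u_j.

Step by step this gives:
  u_1 = (-3, -1, -2)
  u_2 = (-37/14, 39/14, 18/7)
  u_3 = (-27/299, -9/23, 99/299)

Orthogonality check:
  u_2 · u_1 = 0 (should be 0)
  u_3 · u_1 = 0 (should be 0)
  u_3 · u_2 = 0 (should be 0)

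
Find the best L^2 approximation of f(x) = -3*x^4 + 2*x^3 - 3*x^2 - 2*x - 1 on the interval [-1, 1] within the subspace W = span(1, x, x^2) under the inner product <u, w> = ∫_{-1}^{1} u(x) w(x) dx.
g(x) = -39*x^2/7 - 4*x/5 - 26/35

The best approximation g ∈ W is the orthogonal projection of f onto W. Writing g = a_0 + a_1 x + a_2 x^2, the coefficients solve the normal equations G · a = b where
  G_{ij} = <φ_i, φ_j> and b_i = <f, φ_i>, with φ_0 = 1, φ_1 = x, φ_2 = x^2.
G =
  [2, 0, 2/3]
  [0, 2/3, 0]
  [2/3, 0, 2/5],
b = (-26/5, -8/15, -286/105).
Solving gives a_0 = -26/35, a_1 = -4/5, a_2 = -39/7, so
  g(x) = -39*x^2/7 - 4*x/5 - 26/35.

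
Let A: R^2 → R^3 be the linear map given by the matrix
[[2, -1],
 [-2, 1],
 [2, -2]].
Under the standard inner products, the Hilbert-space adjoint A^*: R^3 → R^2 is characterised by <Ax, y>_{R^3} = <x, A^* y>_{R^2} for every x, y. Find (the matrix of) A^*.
A^* = A^T =
[[2, -2, 2],
 [-1, 1, -2]]

For real matrices with standard dot products, the defining identity <Ax, y> = <x, A^* y> gives (Ax)^T y = x^T (A^*) y, i.e. x^T A^T y = x^T (A^*) y. Since this holds for all x, y, we must have A^* = A^T. Therefore
A^* =
[[2, -2, 2],
 [-1, 1, -2]].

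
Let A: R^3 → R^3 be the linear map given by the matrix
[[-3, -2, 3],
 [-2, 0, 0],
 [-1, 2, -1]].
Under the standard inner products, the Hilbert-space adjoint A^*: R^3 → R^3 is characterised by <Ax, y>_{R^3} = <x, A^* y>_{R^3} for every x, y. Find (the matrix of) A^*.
A^* = A^T =
[[-3, -2, -1],
 [-2, 0, 2],
 [3, 0, -1]]

For real matrices with standard dot products, the defining identity <Ax, y> = <x, A^* y> gives (Ax)^T y = x^T (A^*) y, i.e. x^T A^T y = x^T (A^*) y. Since this holds for all x, y, we must have A^* = A^T. Therefore
A^* =
[[-3, -2, -1],
 [-2, 0, 2],
 [3, 0, -1]].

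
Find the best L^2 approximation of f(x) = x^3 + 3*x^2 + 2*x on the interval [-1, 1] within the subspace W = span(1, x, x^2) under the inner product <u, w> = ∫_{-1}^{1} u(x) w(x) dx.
g(x) = 3*x^2 + 13*x/5

The best approximation g ∈ W is the orthogonal projection of f onto W. Writing g = a_0 + a_1 x + a_2 x^2, the coefficients solve the normal equations G · a = b where
  G_{ij} = <φ_i, φ_j> and b_i = <f, φ_i>, with φ_0 = 1, φ_1 = x, φ_2 = x^2.
G =
  [2, 0, 2/3]
  [0, 2/3, 0]
  [2/3, 0, 2/5],
b = (2, 26/15, 6/5).
Solving gives a_0 = 0, a_1 = 13/5, a_2 = 3, so
  g(x) = 3*x^2 + 13*x/5.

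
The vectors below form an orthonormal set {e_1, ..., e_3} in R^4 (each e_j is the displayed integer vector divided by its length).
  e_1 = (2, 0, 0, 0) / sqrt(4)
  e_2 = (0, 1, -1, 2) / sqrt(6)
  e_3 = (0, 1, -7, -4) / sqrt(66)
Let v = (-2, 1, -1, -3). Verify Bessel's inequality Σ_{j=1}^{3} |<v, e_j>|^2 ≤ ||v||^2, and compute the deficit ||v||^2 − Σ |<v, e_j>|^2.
Σ |<v, e_j>|^2 = 140/11; ||v||^2 = 15; deficit = 25/11

Write each e_j = u_j / sqrt(<u_j, u_j>) where u_j is the displayed integer vector. Then <v, e_j> = <v, u_j> / sqrt(<u_j, u_j>), so |<v, e_j>|^2 = <v, u_j>^2 / <u_j, u_j>.
Coefficients: <v, e_1> = -4/sqrt(4), <v, e_2> = -4/sqrt(6), <v, e_3> = 20/sqrt(66).
Square and sum: Σ |<v, e_j>|^2 = 140/11.
Compute ||v||^2 = v·v = 15.
Deficit = 15 − 140/11 = 25/11 ≥ 0, confirming Bessel's inequality. (The deficit equals ||v − Σ <v,e_j> e_j||^2, the squared distance from v to span{e_j}.)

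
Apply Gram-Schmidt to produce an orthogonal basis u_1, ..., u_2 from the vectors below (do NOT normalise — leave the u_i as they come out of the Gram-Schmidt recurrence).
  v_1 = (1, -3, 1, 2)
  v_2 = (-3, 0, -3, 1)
Orthogonal basis:
  u_1 = (1, -3, 1, 2)
  u_2 = (-41/15, -4/5, -41/15, 23/15)

Apply the Gram-Schmidt recurrence
  u_1 = v_1
  u_i = v_i − Σ_{j<i} ((v_i · u_j) / (u_j · u_j)) · u_j.

Step by step this gives:
  u_1 = (1, -3, 1, 2)
  u_2 = (-41/15, -4/5, -41/15, 23/15)

Orthogonality check:
  u_2 · u_1 = 0 (should be 0)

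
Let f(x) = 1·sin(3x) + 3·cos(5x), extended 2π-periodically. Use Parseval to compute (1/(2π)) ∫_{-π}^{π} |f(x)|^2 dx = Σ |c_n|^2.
Σ |c_n|^2 = 5

Expand |f|^2 and use orthogonality of {sin(nx), cos(mx)} on [-π, π]:
  ∫_{-π}^{π} sin(nx)^2 dx = π, ∫ cos(mx)^2 dx = π, and cross terms integrate to 0.
So ∫_{-π}^{π} f(x)^2 dx = 1^2 · π + 3^2 · π = (1 + 9)π.
Divide by 2π: (1 + 9)/2 = 5.
By Parseval, this equals Σ |c_n|^2.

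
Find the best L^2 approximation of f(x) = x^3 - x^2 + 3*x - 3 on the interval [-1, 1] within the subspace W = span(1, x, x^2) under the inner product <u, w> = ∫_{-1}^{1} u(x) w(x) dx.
g(x) = -x^2 + 18*x/5 - 3

The best approximation g ∈ W is the orthogonal projection of f onto W. Writing g = a_0 + a_1 x + a_2 x^2, the coefficients solve the normal equations G · a = b where
  G_{ij} = <φ_i, φ_j> and b_i = <f, φ_i>, with φ_0 = 1, φ_1 = x, φ_2 = x^2.
G =
  [2, 0, 2/3]
  [0, 2/3, 0]
  [2/3, 0, 2/5],
b = (-20/3, 12/5, -12/5).
Solving gives a_0 = -3, a_1 = 18/5, a_2 = -1, so
  g(x) = -x^2 + 18*x/5 - 3.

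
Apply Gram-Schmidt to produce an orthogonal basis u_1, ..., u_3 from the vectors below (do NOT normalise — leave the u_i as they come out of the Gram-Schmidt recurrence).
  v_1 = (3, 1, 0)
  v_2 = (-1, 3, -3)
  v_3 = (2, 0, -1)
Orthogonal basis:
  u_1 = (3, 1, 0)
  u_2 = (-1, 3, -3)
  u_3 = (24/95, -72/95, -16/19)

Apply the Gram-Schmidt recurrence
  u_1 = v_1
  u_i = v_i − Σ_{j<i} ((v_i · u_j) / (u_j · u_j)) · u_j.

Step by step this gives:
  u_1 = (3, 1, 0)
  u_2 = (-1, 3, -3)
  u_3 = (24/95, -72/95, -16/19)

Orthogonality check:
  u_2 · u_1 = 0 (should be 0)
  u_3 · u_1 = 0 (should be 0)
  u_3 · u_2 = 0 (should be 0)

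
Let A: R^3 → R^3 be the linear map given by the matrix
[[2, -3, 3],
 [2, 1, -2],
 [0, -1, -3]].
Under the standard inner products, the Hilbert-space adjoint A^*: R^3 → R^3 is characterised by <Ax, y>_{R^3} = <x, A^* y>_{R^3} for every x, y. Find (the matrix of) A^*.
A^* = A^T =
[[2, 2, 0],
 [-3, 1, -1],
 [3, -2, -3]]

For real matrices with standard dot products, the defining identity <Ax, y> = <x, A^* y> gives (Ax)^T y = x^T (A^*) y, i.e. x^T A^T y = x^T (A^*) y. Since this holds for all x, y, we must have A^* = A^T. Therefore
A^* =
[[2, 2, 0],
 [-3, 1, -1],
 [3, -2, -3]].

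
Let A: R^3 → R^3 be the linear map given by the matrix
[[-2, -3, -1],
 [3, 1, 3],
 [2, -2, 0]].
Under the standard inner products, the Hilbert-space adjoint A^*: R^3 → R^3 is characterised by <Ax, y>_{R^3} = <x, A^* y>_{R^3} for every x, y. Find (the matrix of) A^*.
A^* = A^T =
[[-2, 3, 2],
 [-3, 1, -2],
 [-1, 3, 0]]

For real matrices with standard dot products, the defining identity <Ax, y> = <x, A^* y> gives (Ax)^T y = x^T (A^*) y, i.e. x^T A^T y = x^T (A^*) y. Since this holds for all x, y, we must have A^* = A^T. Therefore
A^* =
[[-2, 3, 2],
 [-3, 1, -2],
 [-1, 3, 0]].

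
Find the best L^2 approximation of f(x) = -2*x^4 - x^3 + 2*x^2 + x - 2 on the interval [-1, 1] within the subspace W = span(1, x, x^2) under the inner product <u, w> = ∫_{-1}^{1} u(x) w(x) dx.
g(x) = 2*x^2/7 + 2*x/5 - 64/35

The best approximation g ∈ W is the orthogonal projection of f onto W. Writing g = a_0 + a_1 x + a_2 x^2, the coefficients solve the normal equations G · a = b where
  G_{ij} = <φ_i, φ_j> and b_i = <f, φ_i>, with φ_0 = 1, φ_1 = x, φ_2 = x^2.
G =
  [2, 0, 2/3]
  [0, 2/3, 0]
  [2/3, 0, 2/5],
b = (-52/15, 4/15, -116/105).
Solving gives a_0 = -64/35, a_1 = 2/5, a_2 = 2/7, so
  g(x) = 2*x^2/7 + 2*x/5 - 64/35.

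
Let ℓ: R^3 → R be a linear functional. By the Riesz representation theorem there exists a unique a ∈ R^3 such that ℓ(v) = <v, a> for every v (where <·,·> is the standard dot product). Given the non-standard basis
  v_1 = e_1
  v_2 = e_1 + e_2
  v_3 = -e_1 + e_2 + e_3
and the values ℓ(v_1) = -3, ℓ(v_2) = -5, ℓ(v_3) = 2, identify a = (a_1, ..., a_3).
a = (-3, -2, 1)

Write a = (a_1, ..., a_3) in the standard basis. For each basis vector v_i, ℓ(v_i) = <v_i, a> is a linear equation in the a_j's. Collect the n equations into a matrix system V a = ℓ, where row i of V is v_i (expressed in the standard basis). Since V is invertible (lower-triangular with 1s on the diagonal, up to permutation), solve by back-substitution:
  V =
[[1, 0, 0],
 [1, 1, 0],
 [-1, 1, 1]]
  V a = (-3, -5, 2)
Solving gives a = (-3, -2, 1).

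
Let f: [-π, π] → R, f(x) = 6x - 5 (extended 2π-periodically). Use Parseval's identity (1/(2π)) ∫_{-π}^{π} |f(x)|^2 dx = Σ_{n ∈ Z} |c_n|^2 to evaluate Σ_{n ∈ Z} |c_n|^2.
Σ |c_n|^2 = 12π^2 + 25

Expand and integrate term by term over [-π, π]:
  ∫ (6x)^2 dx = 36·(2π^3/3); ∫ 2·6·(-5)·x dx = 0 (odd integrand); ∫ (-5)^2 dx = 25·2π.
So (1/(2π)) ∫_{-π}^{π} (6x - 5)^2 dx = 36π^2/3 + 25 = 12π^2 + 25.
Parseval ⇒ Σ |c_n|^2 = 12π^2 + 25.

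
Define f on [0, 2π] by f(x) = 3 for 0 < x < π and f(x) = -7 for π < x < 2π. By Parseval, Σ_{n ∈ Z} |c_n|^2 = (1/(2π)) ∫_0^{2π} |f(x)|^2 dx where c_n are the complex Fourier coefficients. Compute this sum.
Σ |c_n|^2 = 29

Parseval equates the L^2 energy of f (normalised by 1/(2π)) with the ℓ^2 sum of its Fourier coefficients: (1/(2π)) ∫_0^{2π} |f|^2 = Σ |c_n|^2.
Compute the left side: (1/(2π)) [∫_0^π 3^2 dx + ∫_π^{2π} (-7)^2 dx] = (1/(2π)) · (9π + 49π) = (9 + 49)/2 = 29.
So Σ_{n ∈ Z} |c_n|^2 = 29.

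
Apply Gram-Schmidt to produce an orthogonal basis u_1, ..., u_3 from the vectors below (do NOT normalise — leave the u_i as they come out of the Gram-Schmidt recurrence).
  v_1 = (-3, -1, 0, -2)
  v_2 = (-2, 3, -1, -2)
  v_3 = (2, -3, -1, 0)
Orthogonal basis:
  u_1 = (-3, -1, 0, -2)
  u_2 = (-1/2, 7/2, -1, -1)
  u_3 = (202/203, -138/203, -50/29, -234/203)

Apply the Gram-Schmidt recurrence
  u_1 = v_1
  u_i = v_i − Σ_{j<i} ((v_i · u_j) / (u_j · u_j)) · u_j.

Step by step this gives:
  u_1 = (-3, -1, 0, -2)
  u_2 = (-1/2, 7/2, -1, -1)
  u_3 = (202/203, -138/203, -50/29, -234/203)

Orthogonality check:
  u_2 · u_1 = 0 (should be 0)
  u_3 · u_1 = 0 (should be 0)
  u_3 · u_2 = 0 (should be 0)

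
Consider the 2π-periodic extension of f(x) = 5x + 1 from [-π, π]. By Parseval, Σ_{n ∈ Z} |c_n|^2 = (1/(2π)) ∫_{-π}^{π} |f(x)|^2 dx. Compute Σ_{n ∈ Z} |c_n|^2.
Σ |c_n|^2 = 25π^2/3 + 1

Expand and integrate term by term over [-π, π]:
  ∫ (5x)^2 dx = 25·(2π^3/3); ∫ 2·5·(1)·x dx = 0 (odd integrand); ∫ 1^2 dx = 1·2π.
So (1/(2π)) ∫_{-π}^{π} (5x + 1)^2 dx = 25π^2/3 + 1 = 25π^2/3 + 1.
Parseval ⇒ Σ |c_n|^2 = 25π^2/3 + 1.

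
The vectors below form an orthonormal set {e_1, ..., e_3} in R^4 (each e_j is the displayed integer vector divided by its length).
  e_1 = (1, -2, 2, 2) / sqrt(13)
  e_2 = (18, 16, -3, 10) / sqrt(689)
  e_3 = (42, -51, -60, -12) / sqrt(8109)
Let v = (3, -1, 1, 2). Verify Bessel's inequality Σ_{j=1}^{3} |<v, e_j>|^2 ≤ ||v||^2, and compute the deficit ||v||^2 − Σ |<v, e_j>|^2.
Σ |<v, e_j>|^2 = 251/17; ||v||^2 = 15; deficit = 4/17

Write each e_j = u_j / sqrt(<u_j, u_j>) where u_j is the displayed integer vector. Then <v, e_j> = <v, u_j> / sqrt(<u_j, u_j>), so |<v, e_j>|^2 = <v, u_j>^2 / <u_j, u_j>.
Coefficients: <v, e_1> = 11/sqrt(13), <v, e_2> = 55/sqrt(689), <v, e_3> = 93/sqrt(8109).
Square and sum: Σ |<v, e_j>|^2 = 251/17.
Compute ||v||^2 = v·v = 15.
Deficit = 15 − 251/17 = 4/17 ≥ 0, confirming Bessel's inequality. (The deficit equals ||v − Σ <v,e_j> e_j||^2, the squared distance from v to span{e_j}.)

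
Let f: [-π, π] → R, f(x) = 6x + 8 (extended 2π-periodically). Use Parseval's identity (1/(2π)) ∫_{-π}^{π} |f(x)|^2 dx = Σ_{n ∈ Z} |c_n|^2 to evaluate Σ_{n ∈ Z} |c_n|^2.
Σ |c_n|^2 = 12π^2 + 64

Expand and integrate term by term over [-π, π]:
  ∫ (6x)^2 dx = 36·(2π^3/3); ∫ 2·6·(8)·x dx = 0 (odd integrand); ∫ 8^2 dx = 64·2π.
So (1/(2π)) ∫_{-π}^{π} (6x + 8)^2 dx = 36π^2/3 + 64 = 12π^2 + 64.
Parseval ⇒ Σ |c_n|^2 = 12π^2 + 64.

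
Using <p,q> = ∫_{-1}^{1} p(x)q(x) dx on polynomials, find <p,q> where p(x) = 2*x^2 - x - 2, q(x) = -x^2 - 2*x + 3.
<p,q> = -92/15

Expand the product: p(x)·q(x) = -2*x^4 - 3*x^3 + 10*x^2 + x - 6.
∫_{-1}^{1} of each monomial x^k gives [2/(k+1) if k even, 0 if k odd]. Integrating term-by-term (or equivalently evaluating the antiderivative F(x) = -2*x^5/5 - 3*x^4/4 + 10*x^3/3 + x^2/2 - 6*x at the endpoints):
  F(1) − F(−1) = -199/60 − (169/60) = -92/15.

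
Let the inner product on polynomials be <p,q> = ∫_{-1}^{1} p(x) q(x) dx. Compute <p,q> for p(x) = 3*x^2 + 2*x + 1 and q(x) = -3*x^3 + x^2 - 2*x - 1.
<p,q> = -36/5

Expand the product: p(x)·q(x) = -9*x^5 - 3*x^4 - 7*x^3 - 6*x^2 - 4*x - 1.
∫_{-1}^{1} of each monomial x^k gives [2/(k+1) if k even, 0 if k odd]. Integrating term-by-term (or equivalently evaluating the antiderivative F(x) = -3*x^6/2 - 3*x^5/5 - 7*x^4/4 - 2*x^3 - 2*x^2 - x at the endpoints):
  F(1) − F(−1) = -177/20 − (-33/20) = -36/5.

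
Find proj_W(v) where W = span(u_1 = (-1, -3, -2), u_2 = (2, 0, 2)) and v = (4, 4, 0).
proj_W(v) = (28/19, 60/19, 48/19)

Set up U = [u_1 | ... | u_2] ∈ R^(3×2). The projector onto W = col(U) is P = U (U^T U)^(-1) U^T.
Compute U^T U =
  [14, -6]
  [-6, 8],
and U^T v = (-16, 8).
Solve U^T U · c = U^T v for the coefficients: c = (-20/19, 4/19). The projection is proj_W(v) = U c.
Check: (v - proj_W(v)) · u_1 = 0  (should be 0).
Check: (v - proj_W(v)) · u_2 = 0  (should be 0).
Result: proj_W(v) = (28/19, 60/19, 48/19).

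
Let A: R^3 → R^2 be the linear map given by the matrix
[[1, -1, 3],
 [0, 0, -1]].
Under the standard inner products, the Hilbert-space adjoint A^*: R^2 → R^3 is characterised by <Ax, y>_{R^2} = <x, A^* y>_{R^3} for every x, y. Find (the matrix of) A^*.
A^* = A^T =
[[1, 0],
 [-1, 0],
 [3, -1]]

For real matrices with standard dot products, the defining identity <Ax, y> = <x, A^* y> gives (Ax)^T y = x^T (A^*) y, i.e. x^T A^T y = x^T (A^*) y. Since this holds for all x, y, we must have A^* = A^T. Therefore
A^* =
[[1, 0],
 [-1, 0],
 [3, -1]].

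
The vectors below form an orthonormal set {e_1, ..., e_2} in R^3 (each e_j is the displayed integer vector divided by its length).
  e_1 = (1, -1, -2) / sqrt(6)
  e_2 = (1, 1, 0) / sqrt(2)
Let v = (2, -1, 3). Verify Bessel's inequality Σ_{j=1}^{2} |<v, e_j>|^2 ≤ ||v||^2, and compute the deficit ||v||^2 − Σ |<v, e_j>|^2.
Σ |<v, e_j>|^2 = 2; ||v||^2 = 14; deficit = 12

Write each e_j = u_j / sqrt(<u_j, u_j>) where u_j is the displayed integer vector. Then <v, e_j> = <v, u_j> / sqrt(<u_j, u_j>), so |<v, e_j>|^2 = <v, u_j>^2 / <u_j, u_j>.
Coefficients: <v, e_1> = -3/sqrt(6), <v, e_2> = 1/sqrt(2).
Square and sum: Σ |<v, e_j>|^2 = 2.
Compute ||v||^2 = v·v = 14.
Deficit = 14 − 2 = 12 ≥ 0, confirming Bessel's inequality. (The deficit equals ||v − Σ <v,e_j> e_j||^2, the squared distance from v to span{e_j}.)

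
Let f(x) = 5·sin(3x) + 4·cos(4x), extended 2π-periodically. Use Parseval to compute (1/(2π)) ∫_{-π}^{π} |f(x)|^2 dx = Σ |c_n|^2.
Σ |c_n|^2 = 41/2

Expand |f|^2 and use orthogonality of {sin(nx), cos(mx)} on [-π, π]:
  ∫_{-π}^{π} sin(nx)^2 dx = π, ∫ cos(mx)^2 dx = π, and cross terms integrate to 0.
So ∫_{-π}^{π} f(x)^2 dx = 5^2 · π + 4^2 · π = (25 + 16)π.
Divide by 2π: (25 + 16)/2 = 41/2.
By Parseval, this equals Σ |c_n|^2.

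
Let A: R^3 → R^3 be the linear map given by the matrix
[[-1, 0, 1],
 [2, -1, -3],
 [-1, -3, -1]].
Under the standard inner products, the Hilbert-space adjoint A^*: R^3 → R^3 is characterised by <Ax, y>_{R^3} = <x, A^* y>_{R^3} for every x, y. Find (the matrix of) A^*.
A^* = A^T =
[[-1, 2, -1],
 [0, -1, -3],
 [1, -3, -1]]

For real matrices with standard dot products, the defining identity <Ax, y> = <x, A^* y> gives (Ax)^T y = x^T (A^*) y, i.e. x^T A^T y = x^T (A^*) y. Since this holds for all x, y, we must have A^* = A^T. Therefore
A^* =
[[-1, 2, -1],
 [0, -1, -3],
 [1, -3, -1]].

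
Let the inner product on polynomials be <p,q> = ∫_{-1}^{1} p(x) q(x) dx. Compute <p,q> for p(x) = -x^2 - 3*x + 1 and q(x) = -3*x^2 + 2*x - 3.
<p,q> = -44/5

Expand the product: p(x)·q(x) = 3*x^4 + 7*x^3 - 6*x^2 + 11*x - 3.
∫_{-1}^{1} of each monomial x^k gives [2/(k+1) if k even, 0 if k odd]. Integrating term-by-term (or equivalently evaluating the antiderivative F(x) = 3*x^5/5 + 7*x^4/4 - 2*x^3 + 11*x^2/2 - 3*x at the endpoints):
  F(1) − F(−1) = 57/20 − (233/20) = -44/5.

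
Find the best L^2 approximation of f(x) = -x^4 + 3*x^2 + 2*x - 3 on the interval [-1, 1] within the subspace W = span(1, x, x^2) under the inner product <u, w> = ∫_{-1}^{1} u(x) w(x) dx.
g(x) = 15*x^2/7 + 2*x - 102/35

The best approximation g ∈ W is the orthogonal projection of f onto W. Writing g = a_0 + a_1 x + a_2 x^2, the coefficients solve the normal equations G · a = b where
  G_{ij} = <φ_i, φ_j> and b_i = <f, φ_i>, with φ_0 = 1, φ_1 = x, φ_2 = x^2.
G =
  [2, 0, 2/3]
  [0, 2/3, 0]
  [2/3, 0, 2/5],
b = (-22/5, 4/3, -38/35).
Solving gives a_0 = -102/35, a_1 = 2, a_2 = 15/7, so
  g(x) = 15*x^2/7 + 2*x - 102/35.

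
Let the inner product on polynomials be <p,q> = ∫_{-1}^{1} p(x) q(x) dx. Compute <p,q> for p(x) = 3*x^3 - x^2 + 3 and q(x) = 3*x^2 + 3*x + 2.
<p,q> = 286/15

Expand the product: p(x)·q(x) = 9*x^5 + 6*x^4 + 3*x^3 + 7*x^2 + 9*x + 6.
∫_{-1}^{1} of each monomial x^k gives [2/(k+1) if k even, 0 if k odd]. Integrating term-by-term (or equivalently evaluating the antiderivative F(x) = 3*x^6/2 + 6*x^5/5 + 3*x^4/4 + 7*x^3/3 + 9*x^2/2 + 6*x at the endpoints):
  F(1) − F(−1) = 977/60 − (-167/60) = 286/15.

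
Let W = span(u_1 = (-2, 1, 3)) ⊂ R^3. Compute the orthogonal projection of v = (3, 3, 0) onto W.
proj_W(v) = (3/7, -3/14, -9/14)

Set up U = [u_1 | ... | u_1] ∈ R^(3×1). The projector onto W = col(U) is P = U (U^T U)^(-1) U^T.
Compute U^T U =
  [14],
and U^T v = (-3).
Solve U^T U · c = U^T v for the coefficients: c = (-3/14). The projection is proj_W(v) = U c.
Check: (v - proj_W(v)) · u_1 = 0  (should be 0).
Result: proj_W(v) = (3/7, -3/14, -9/14).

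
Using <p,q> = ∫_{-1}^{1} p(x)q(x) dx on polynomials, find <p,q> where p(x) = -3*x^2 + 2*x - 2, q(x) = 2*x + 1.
<p,q> = -10/3

Expand the product: p(x)·q(x) = -6*x^3 + x^2 - 2*x - 2.
∫_{-1}^{1} of each monomial x^k gives [2/(k+1) if k even, 0 if k odd]. Integrating term-by-term (or equivalently evaluating the antiderivative F(x) = -3*x^4/2 + x^3/3 - x^2 - 2*x at the endpoints):
  F(1) − F(−1) = -25/6 − (-5/6) = -10/3.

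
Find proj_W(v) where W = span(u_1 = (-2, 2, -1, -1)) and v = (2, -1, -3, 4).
proj_W(v) = (7/5, -7/5, 7/10, 7/10)

Set up U = [u_1 | ... | u_1] ∈ R^(4×1). The projector onto W = col(U) is P = U (U^T U)^(-1) U^T.
Compute U^T U =
  [10],
and U^T v = (-7).
Solve U^T U · c = U^T v for the coefficients: c = (-7/10). The projection is proj_W(v) = U c.
Check: (v - proj_W(v)) · u_1 = 0  (should be 0).
Result: proj_W(v) = (7/5, -7/5, 7/10, 7/10).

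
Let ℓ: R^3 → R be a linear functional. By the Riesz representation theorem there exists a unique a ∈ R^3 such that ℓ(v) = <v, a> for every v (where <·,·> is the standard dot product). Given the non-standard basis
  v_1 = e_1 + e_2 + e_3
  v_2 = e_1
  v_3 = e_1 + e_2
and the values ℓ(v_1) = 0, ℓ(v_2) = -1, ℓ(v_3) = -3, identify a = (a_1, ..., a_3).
a = (-1, -2, 3)

Write a = (a_1, ..., a_3) in the standard basis. For each basis vector v_i, ℓ(v_i) = <v_i, a> is a linear equation in the a_j's. Collect the n equations into a matrix system V a = ℓ, where row i of V is v_i (expressed in the standard basis). Since V is invertible (lower-triangular with 1s on the diagonal, up to permutation), solve by back-substitution:
  V =
[[1, 1, 1],
 [1, 0, 0],
 [1, 1, 0]]
  V a = (0, -1, -3)
Solving gives a = (-1, -2, 3).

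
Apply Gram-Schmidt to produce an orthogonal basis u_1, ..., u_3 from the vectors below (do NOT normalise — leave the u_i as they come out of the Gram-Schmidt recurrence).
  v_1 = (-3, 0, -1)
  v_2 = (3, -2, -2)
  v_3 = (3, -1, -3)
Orthogonal basis:
  u_1 = (-3, 0, -1)
  u_2 = (9/10, -2, -27/10)
  u_3 = (30/121, 135/121, -90/121)

Apply the Gram-Schmidt recurrence
  u_1 = v_1
  u_i = v_i − Σ_{j<i} ((v_i · u_j) / (u_j · u_j)) · u_j.

Step by step this gives:
  u_1 = (-3, 0, -1)
  u_2 = (9/10, -2, -27/10)
  u_3 = (30/121, 135/121, -90/121)

Orthogonality check:
  u_2 · u_1 = 0 (should be 0)
  u_3 · u_1 = 0 (should be 0)
  u_3 · u_2 = 0 (should be 0)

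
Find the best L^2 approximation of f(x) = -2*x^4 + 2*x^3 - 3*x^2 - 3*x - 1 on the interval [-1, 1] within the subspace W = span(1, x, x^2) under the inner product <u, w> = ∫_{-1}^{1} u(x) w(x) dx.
g(x) = -33*x^2/7 - 9*x/5 - 29/35

The best approximation g ∈ W is the orthogonal projection of f onto W. Writing g = a_0 + a_1 x + a_2 x^2, the coefficients solve the normal equations G · a = b where
  G_{ij} = <φ_i, φ_j> and b_i = <f, φ_i>, with φ_0 = 1, φ_1 = x, φ_2 = x^2.
G =
  [2, 0, 2/3]
  [0, 2/3, 0]
  [2/3, 0, 2/5],
b = (-24/5, -6/5, -256/105).
Solving gives a_0 = -29/35, a_1 = -9/5, a_2 = -33/7, so
  g(x) = -33*x^2/7 - 9*x/5 - 29/35.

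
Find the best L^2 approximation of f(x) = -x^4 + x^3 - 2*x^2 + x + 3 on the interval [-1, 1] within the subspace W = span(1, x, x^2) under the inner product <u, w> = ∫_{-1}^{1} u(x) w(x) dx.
g(x) = -20*x^2/7 + 8*x/5 + 108/35

The best approximation g ∈ W is the orthogonal projection of f onto W. Writing g = a_0 + a_1 x + a_2 x^2, the coefficients solve the normal equations G · a = b where
  G_{ij} = <φ_i, φ_j> and b_i = <f, φ_i>, with φ_0 = 1, φ_1 = x, φ_2 = x^2.
G =
  [2, 0, 2/3]
  [0, 2/3, 0]
  [2/3, 0, 2/5],
b = (64/15, 16/15, 32/35).
Solving gives a_0 = 108/35, a_1 = 8/5, a_2 = -20/7, so
  g(x) = -20*x^2/7 + 8*x/5 + 108/35.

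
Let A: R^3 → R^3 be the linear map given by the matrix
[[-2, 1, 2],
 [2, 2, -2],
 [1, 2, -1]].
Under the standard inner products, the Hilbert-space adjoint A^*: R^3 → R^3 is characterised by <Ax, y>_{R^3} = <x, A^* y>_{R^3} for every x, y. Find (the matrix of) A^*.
A^* = A^T =
[[-2, 2, 1],
 [1, 2, 2],
 [2, -2, -1]]

For real matrices with standard dot products, the defining identity <Ax, y> = <x, A^* y> gives (Ax)^T y = x^T (A^*) y, i.e. x^T A^T y = x^T (A^*) y. Since this holds for all x, y, we must have A^* = A^T. Therefore
A^* =
[[-2, 2, 1],
 [1, 2, 2],
 [2, -2, -1]].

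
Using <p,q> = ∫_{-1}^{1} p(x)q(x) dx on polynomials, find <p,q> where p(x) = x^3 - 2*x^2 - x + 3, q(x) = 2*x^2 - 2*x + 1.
<p,q> = 38/5

Expand the product: p(x)·q(x) = 2*x^5 - 6*x^4 + 3*x^3 + 6*x^2 - 7*x + 3.
∫_{-1}^{1} of each monomial x^k gives [2/(k+1) if k even, 0 if k odd]. Integrating term-by-term (or equivalently evaluating the antiderivative F(x) = x^6/3 - 6*x^5/5 + 3*x^4/4 + 2*x^3 - 7*x^2/2 + 3*x at the endpoints):
  F(1) − F(−1) = 83/60 − (-373/60) = 38/5.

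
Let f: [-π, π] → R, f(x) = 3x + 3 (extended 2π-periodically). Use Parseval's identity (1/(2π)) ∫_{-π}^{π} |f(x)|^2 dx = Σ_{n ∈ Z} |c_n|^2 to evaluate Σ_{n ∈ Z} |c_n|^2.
Σ |c_n|^2 = 3π^2 + 9

Expand and integrate term by term over [-π, π]:
  ∫ (3x)^2 dx = 9·(2π^3/3); ∫ 2·3·(3)·x dx = 0 (odd integrand); ∫ 3^2 dx = 9·2π.
So (1/(2π)) ∫_{-π}^{π} (3x + 3)^2 dx = 9π^2/3 + 9 = 3π^2 + 9.
Parseval ⇒ Σ |c_n|^2 = 3π^2 + 9.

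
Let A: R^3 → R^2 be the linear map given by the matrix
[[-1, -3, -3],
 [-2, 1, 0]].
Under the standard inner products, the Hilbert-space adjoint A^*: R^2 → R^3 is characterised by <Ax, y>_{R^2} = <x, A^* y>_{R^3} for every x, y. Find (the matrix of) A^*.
A^* = A^T =
[[-1, -2],
 [-3, 1],
 [-3, 0]]

For real matrices with standard dot products, the defining identity <Ax, y> = <x, A^* y> gives (Ax)^T y = x^T (A^*) y, i.e. x^T A^T y = x^T (A^*) y. Since this holds for all x, y, we must have A^* = A^T. Therefore
A^* =
[[-1, -2],
 [-3, 1],
 [-3, 0]].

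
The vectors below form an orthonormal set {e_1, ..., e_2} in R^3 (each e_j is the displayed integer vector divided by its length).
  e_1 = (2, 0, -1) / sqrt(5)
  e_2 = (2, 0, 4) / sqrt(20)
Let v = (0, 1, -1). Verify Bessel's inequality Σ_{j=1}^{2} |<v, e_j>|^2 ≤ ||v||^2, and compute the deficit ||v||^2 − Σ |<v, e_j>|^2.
Σ |<v, e_j>|^2 = 1; ||v||^2 = 2; deficit = 1

Write each e_j = u_j / sqrt(<u_j, u_j>) where u_j is the displayed integer vector. Then <v, e_j> = <v, u_j> / sqrt(<u_j, u_j>), so |<v, e_j>|^2 = <v, u_j>^2 / <u_j, u_j>.
Coefficients: <v, e_1> = 1/sqrt(5), <v, e_2> = -4/sqrt(20).
Square and sum: Σ |<v, e_j>|^2 = 1.
Compute ||v||^2 = v·v = 2.
Deficit = 2 − 1 = 1 ≥ 0, confirming Bessel's inequality. (The deficit equals ||v − Σ <v,e_j> e_j||^2, the squared distance from v to span{e_j}.)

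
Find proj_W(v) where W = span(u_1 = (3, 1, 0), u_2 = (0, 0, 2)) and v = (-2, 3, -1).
proj_W(v) = (-9/10, -3/10, -1)

Set up U = [u_1 | ... | u_2] ∈ R^(3×2). The projector onto W = col(U) is P = U (U^T U)^(-1) U^T.
Compute U^T U =
  [10, 0]
  [0, 4],
and U^T v = (-3, -2).
Solve U^T U · c = U^T v for the coefficients: c = (-3/10, -1/2). The projection is proj_W(v) = U c.
Check: (v - proj_W(v)) · u_1 = 0  (should be 0).
Check: (v - proj_W(v)) · u_2 = 0  (should be 0).
Result: proj_W(v) = (-9/10, -3/10, -1).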